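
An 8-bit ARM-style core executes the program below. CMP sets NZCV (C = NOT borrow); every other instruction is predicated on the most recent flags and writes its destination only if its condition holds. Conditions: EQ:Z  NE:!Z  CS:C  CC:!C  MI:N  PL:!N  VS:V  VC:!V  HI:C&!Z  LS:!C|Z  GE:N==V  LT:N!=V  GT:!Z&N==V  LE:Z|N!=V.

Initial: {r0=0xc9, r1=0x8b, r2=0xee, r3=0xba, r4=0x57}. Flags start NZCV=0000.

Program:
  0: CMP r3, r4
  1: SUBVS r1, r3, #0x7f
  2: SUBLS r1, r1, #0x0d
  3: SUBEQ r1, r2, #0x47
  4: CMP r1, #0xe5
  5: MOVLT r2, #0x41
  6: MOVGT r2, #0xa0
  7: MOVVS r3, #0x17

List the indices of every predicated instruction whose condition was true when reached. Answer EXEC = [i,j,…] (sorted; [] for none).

EXEC = [1,6]

0: ✓ CMP  NZCV=0011
1: ✓ SUBVS  r1←0x3b
2: · SUBLS
3: · SUBEQ
4: ✓ CMP  NZCV=0000
5: · MOVLT
6: ✓ MOVGT  r2←0xa0
7: · MOVVS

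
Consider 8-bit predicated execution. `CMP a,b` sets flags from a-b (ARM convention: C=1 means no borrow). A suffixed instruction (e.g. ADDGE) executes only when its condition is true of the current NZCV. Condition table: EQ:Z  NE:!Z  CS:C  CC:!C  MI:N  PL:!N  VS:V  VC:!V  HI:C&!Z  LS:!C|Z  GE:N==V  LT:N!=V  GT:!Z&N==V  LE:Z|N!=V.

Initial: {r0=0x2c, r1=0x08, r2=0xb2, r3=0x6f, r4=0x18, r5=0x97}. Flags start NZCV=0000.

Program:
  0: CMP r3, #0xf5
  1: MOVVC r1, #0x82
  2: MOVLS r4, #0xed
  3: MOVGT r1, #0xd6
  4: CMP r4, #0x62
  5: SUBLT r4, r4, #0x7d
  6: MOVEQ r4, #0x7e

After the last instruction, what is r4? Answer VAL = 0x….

VAL = 0x70

0: ✓ CMP  NZCV=0000
1: ✓ MOVVC  r1←0x82
2: ✓ MOVLS  r4←0xed
3: ✓ MOVGT  r1←0xd6
4: ✓ CMP  NZCV=1010
5: ✓ SUBLT  r4←0x70
6: · MOVEQ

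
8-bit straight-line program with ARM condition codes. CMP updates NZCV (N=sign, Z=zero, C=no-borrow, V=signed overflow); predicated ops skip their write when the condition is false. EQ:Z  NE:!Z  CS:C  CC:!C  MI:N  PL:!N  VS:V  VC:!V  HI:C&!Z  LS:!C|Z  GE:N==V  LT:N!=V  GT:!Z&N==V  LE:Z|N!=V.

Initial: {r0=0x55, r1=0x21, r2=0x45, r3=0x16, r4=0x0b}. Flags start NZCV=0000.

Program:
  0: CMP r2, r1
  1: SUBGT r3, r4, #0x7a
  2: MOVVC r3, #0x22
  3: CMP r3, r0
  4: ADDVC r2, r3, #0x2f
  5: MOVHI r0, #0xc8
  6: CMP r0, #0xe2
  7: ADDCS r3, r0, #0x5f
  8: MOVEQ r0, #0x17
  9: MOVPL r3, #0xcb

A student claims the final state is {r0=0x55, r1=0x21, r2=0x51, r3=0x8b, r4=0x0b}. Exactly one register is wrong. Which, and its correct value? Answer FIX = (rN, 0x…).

0: ✓ CMP  NZCV=0010
1: ✓ SUBGT  r3←0x91
2: ✓ MOVVC  r3←0x22
3: ✓ CMP  NZCV=1000
4: ✓ ADDVC  r2←0x51
5: · MOVHI
6: ✓ CMP  NZCV=0000
7: · ADDCS
8: · MOVEQ
9: ✓ MOVPL  r3←0xcb

FIX = (r3, 0xcb)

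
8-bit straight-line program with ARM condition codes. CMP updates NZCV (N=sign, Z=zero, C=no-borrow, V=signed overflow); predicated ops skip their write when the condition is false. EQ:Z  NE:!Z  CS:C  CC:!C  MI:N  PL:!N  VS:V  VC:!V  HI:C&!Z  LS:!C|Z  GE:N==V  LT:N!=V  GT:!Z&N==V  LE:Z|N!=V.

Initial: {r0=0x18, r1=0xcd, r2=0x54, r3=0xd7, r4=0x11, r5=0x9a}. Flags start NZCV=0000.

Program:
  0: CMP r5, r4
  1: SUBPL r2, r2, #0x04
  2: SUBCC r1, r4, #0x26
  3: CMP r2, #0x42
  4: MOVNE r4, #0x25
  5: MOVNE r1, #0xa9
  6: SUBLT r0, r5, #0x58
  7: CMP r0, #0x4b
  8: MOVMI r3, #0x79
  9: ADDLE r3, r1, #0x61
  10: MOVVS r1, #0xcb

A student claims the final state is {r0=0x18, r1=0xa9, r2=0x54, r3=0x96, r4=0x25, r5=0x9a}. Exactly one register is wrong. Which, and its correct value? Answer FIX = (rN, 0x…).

FIX = (r3, 0x0a)

[0] flags=1010 → (cmp)
[1] flags=1010 PL?F → skip
[2] flags=1010 CC?F → skip
[3] flags=0010 → (cmp)
[4] flags=0010 NE?T → r4=0x25
[5] flags=0010 NE?T → r1=0xa9
[6] flags=0010 LT?F → skip
[7] flags=1000 → (cmp)
[8] flags=1000 MI?T → r3=0x79
[9] flags=1000 LE?T → r3=0x0a
[10] flags=1000 VS?F → skip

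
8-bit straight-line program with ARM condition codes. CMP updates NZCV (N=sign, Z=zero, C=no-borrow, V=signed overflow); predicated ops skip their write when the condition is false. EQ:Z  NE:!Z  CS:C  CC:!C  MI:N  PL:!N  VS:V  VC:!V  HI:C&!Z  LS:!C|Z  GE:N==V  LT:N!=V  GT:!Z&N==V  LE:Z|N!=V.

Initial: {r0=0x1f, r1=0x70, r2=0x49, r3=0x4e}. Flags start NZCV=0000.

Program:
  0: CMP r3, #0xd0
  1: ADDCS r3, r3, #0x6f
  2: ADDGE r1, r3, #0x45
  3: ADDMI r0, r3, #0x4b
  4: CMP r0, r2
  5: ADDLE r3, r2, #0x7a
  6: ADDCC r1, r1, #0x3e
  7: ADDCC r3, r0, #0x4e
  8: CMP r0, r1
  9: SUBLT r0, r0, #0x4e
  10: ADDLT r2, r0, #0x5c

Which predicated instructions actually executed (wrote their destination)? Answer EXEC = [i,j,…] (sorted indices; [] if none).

0: ✓ CMP  NZCV=0000
1: · ADDCS
2: ✓ ADDGE  r1←0x93
3: · ADDMI
4: ✓ CMP  NZCV=1000
5: ✓ ADDLE  r3←0xc3
6: ✓ ADDCC  r1←0xd1
7: ✓ ADDCC  r3←0x6d
8: ✓ CMP  NZCV=0000
9: · SUBLT
10: · ADDLT

EXEC = [2,5,6,7]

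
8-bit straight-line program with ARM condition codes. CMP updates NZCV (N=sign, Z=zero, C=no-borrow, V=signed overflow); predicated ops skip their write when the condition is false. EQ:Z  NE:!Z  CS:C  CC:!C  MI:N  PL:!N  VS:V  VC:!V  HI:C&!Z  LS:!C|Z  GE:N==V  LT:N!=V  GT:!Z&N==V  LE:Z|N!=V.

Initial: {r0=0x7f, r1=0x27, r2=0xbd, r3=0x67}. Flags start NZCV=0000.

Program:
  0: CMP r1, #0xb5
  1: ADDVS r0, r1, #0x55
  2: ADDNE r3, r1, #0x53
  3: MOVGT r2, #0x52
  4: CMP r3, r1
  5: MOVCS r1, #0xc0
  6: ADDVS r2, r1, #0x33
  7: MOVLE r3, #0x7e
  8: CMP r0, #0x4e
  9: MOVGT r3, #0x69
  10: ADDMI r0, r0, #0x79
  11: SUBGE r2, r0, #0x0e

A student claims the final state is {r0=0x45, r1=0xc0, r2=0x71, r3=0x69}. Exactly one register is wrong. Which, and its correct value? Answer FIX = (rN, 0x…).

FIX = (r0, 0x7f)

0: ✓ CMP  NZCV=0000
1: · ADDVS
2: ✓ ADDNE  r3←0x7a
3: ✓ MOVGT  r2←0x52
4: ✓ CMP  NZCV=0010
5: ✓ MOVCS  r1←0xc0
6: · ADDVS
7: · MOVLE
8: ✓ CMP  NZCV=0010
9: ✓ MOVGT  r3←0x69
10: · ADDMI
11: ✓ SUBGE  r2←0x71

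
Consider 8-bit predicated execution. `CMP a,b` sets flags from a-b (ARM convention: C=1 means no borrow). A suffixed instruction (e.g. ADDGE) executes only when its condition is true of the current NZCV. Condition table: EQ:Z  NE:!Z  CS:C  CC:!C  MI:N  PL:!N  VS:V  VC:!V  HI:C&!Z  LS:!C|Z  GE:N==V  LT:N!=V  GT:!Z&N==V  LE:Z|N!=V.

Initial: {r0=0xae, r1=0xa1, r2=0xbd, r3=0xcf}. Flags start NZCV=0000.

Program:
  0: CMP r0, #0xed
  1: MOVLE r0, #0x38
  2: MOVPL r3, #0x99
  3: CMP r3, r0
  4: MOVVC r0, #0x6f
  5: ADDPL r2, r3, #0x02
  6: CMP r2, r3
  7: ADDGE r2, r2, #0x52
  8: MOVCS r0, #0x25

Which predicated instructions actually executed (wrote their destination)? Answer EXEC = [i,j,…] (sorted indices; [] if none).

0: ✓ CMP  NZCV=1000
1: ✓ MOVLE  r0←0x38
2: · MOVPL
3: ✓ CMP  NZCV=1010
4: ✓ MOVVC  r0←0x6f
5: · ADDPL
6: ✓ CMP  NZCV=1000
7: · ADDGE
8: · MOVCS

EXEC = [1,4]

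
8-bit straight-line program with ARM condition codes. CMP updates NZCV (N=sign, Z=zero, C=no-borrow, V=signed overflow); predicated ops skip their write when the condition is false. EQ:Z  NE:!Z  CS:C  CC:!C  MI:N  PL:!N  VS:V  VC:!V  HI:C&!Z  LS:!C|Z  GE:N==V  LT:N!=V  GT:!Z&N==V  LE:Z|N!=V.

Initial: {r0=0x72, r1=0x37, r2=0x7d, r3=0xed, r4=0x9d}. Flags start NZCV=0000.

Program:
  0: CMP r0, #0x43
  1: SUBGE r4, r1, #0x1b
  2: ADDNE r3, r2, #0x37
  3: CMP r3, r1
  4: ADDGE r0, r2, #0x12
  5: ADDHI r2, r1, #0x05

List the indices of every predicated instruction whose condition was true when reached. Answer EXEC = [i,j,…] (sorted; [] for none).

0: ✓ CMP  NZCV=0010
1: ✓ SUBGE  r4←0x1c
2: ✓ ADDNE  r3←0xb4
3: ✓ CMP  NZCV=0011
4: · ADDGE
5: ✓ ADDHI  r2←0x3c

EXEC = [1,2,5]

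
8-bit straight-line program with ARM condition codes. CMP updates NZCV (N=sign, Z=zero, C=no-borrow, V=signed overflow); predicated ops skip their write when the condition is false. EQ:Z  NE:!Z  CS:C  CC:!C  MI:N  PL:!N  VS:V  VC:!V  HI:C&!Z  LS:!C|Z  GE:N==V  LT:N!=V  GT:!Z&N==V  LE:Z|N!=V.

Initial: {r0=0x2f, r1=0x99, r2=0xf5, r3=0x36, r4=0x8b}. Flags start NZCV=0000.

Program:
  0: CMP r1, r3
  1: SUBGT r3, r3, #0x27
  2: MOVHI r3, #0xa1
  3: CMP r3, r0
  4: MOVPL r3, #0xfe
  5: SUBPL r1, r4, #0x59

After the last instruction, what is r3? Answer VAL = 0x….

0: ✓ CMP  NZCV=0011
1: · SUBGT
2: ✓ MOVHI  r3←0xa1
3: ✓ CMP  NZCV=0011
4: ✓ MOVPL  r3←0xfe
5: ✓ SUBPL  r1←0x32

VAL = 0xfe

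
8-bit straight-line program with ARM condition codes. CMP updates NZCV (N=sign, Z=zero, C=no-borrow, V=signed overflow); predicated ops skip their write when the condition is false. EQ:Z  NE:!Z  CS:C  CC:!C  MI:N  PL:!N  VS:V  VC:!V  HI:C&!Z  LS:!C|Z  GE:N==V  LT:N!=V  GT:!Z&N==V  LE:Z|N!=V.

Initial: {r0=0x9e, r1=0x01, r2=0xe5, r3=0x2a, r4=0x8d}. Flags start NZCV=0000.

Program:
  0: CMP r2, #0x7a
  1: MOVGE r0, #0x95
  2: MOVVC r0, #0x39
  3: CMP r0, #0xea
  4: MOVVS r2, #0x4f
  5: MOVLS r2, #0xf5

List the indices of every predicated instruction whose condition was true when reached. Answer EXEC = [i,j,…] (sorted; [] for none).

0: ✓ CMP  NZCV=0011
1: · MOVGE
2: · MOVVC
3: ✓ CMP  NZCV=1000
4: · MOVVS
5: ✓ MOVLS  r2←0xf5

EXEC = [5]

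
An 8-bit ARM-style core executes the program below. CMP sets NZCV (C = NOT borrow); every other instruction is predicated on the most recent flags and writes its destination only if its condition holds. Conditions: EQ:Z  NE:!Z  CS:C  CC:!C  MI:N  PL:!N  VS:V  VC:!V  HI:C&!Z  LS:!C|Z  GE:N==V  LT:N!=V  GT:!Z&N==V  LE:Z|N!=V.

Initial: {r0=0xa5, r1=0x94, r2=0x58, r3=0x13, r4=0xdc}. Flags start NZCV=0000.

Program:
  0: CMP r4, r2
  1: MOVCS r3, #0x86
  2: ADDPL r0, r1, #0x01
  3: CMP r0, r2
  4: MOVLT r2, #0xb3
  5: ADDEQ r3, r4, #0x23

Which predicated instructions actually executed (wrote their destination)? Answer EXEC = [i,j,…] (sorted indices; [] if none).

EXEC = [1,4]

0: ✓ CMP  NZCV=1010
1: ✓ MOVCS  r3←0x86
2: · ADDPL
3: ✓ CMP  NZCV=0011
4: ✓ MOVLT  r2←0xb3
5: · ADDEQ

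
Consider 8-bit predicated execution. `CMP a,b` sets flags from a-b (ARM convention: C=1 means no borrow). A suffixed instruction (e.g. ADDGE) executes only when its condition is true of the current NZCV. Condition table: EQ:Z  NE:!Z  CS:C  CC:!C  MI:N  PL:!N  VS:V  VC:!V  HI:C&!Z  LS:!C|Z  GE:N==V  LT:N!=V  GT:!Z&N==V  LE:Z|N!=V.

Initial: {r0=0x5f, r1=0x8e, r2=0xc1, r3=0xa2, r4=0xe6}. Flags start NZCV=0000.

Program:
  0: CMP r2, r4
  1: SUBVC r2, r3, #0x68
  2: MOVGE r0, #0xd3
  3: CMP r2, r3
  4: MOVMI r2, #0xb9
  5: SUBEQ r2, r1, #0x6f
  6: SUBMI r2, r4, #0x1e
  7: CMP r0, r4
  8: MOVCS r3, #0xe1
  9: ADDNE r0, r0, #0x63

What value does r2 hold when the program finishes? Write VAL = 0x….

VAL = 0xc8

0: ✓ CMP  NZCV=1000
1: ✓ SUBVC  r2←0x3a
2: · MOVGE
3: ✓ CMP  NZCV=1001
4: ✓ MOVMI  r2←0xb9
5: · SUBEQ
6: ✓ SUBMI  r2←0xc8
7: ✓ CMP  NZCV=0000
8: · MOVCS
9: ✓ ADDNE  r0←0xc2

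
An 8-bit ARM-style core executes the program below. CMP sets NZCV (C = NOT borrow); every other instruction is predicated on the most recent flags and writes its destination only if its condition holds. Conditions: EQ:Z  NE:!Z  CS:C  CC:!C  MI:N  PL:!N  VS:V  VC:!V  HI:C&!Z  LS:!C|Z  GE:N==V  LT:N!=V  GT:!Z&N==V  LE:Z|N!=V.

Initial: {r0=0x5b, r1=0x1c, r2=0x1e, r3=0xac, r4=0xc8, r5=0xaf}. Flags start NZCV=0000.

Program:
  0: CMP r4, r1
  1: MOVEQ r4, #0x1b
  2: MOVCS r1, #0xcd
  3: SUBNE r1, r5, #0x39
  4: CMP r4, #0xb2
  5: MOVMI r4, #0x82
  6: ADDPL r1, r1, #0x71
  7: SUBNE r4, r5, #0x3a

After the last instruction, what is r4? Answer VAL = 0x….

VAL = 0x75

[0] flags=1010 → (cmp)
[1] flags=1010 EQ?F → skip
[2] flags=1010 CS?T → r1=0xcd
[3] flags=1010 NE?T → r1=0x76
[4] flags=0010 → (cmp)
[5] flags=0010 MI?F → skip
[6] flags=0010 PL?T → r1=0xe7
[7] flags=0010 NE?T → r4=0x75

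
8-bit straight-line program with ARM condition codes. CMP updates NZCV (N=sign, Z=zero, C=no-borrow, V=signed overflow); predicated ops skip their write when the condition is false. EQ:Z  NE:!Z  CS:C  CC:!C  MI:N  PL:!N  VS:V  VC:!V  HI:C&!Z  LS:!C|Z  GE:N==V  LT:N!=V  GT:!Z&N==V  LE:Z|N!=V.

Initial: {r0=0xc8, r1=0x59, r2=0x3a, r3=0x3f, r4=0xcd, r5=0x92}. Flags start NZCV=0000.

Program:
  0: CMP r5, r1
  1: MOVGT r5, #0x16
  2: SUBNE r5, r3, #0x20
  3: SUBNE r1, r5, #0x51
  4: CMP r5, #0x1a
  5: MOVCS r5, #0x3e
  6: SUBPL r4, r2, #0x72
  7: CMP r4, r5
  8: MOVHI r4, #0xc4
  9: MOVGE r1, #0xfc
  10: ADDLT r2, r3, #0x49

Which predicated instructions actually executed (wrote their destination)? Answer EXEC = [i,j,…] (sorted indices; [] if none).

0: ✓ CMP  NZCV=0011
1: · MOVGT
2: ✓ SUBNE  r5←0x1f
3: ✓ SUBNE  r1←0xce
4: ✓ CMP  NZCV=0010
5: ✓ MOVCS  r5←0x3e
6: ✓ SUBPL  r4←0xc8
7: ✓ CMP  NZCV=1010
8: ✓ MOVHI  r4←0xc4
9: · MOVGE
10: ✓ ADDLT  r2←0x88

EXEC = [2,3,5,6,8,10]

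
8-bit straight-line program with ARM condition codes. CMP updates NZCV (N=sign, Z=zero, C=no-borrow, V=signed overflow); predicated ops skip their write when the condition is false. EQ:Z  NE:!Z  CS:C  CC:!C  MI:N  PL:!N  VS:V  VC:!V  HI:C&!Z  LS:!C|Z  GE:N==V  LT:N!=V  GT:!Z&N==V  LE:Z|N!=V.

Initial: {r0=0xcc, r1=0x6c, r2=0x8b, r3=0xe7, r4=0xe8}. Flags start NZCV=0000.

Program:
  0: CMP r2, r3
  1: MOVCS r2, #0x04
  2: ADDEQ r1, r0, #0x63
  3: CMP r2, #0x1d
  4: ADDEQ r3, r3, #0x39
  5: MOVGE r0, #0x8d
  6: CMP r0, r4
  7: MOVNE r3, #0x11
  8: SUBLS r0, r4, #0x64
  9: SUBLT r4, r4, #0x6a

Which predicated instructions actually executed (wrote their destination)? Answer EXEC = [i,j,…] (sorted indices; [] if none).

EXEC = [7,8,9]

[0] flags=1000 → (cmp)
[1] flags=1000 CS?F → skip
[2] flags=1000 EQ?F → skip
[3] flags=0011 → (cmp)
[4] flags=0011 EQ?F → skip
[5] flags=0011 GE?F → skip
[6] flags=1000 → (cmp)
[7] flags=1000 NE?T → r3=0x11
[8] flags=1000 LS?T → r0=0x84
[9] flags=1000 LT?T → r4=0x7e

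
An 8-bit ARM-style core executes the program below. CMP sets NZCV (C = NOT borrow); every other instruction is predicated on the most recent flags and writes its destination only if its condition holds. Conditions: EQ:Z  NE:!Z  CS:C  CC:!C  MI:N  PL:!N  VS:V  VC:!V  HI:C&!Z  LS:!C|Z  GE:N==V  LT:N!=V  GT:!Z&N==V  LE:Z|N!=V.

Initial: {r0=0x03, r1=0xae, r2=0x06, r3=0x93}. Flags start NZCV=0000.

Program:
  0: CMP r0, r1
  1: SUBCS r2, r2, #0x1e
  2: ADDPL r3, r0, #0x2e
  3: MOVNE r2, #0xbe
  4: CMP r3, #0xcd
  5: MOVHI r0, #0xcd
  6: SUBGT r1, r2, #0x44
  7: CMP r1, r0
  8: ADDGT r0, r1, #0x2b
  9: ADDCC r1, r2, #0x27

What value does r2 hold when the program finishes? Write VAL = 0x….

0: ✓ CMP  NZCV=0000
1: · SUBCS
2: ✓ ADDPL  r3←0x31
3: ✓ MOVNE  r2←0xbe
4: ✓ CMP  NZCV=0000
5: · MOVHI
6: ✓ SUBGT  r1←0x7a
7: ✓ CMP  NZCV=0010
8: ✓ ADDGT  r0←0xa5
9: · ADDCC

VAL = 0xbe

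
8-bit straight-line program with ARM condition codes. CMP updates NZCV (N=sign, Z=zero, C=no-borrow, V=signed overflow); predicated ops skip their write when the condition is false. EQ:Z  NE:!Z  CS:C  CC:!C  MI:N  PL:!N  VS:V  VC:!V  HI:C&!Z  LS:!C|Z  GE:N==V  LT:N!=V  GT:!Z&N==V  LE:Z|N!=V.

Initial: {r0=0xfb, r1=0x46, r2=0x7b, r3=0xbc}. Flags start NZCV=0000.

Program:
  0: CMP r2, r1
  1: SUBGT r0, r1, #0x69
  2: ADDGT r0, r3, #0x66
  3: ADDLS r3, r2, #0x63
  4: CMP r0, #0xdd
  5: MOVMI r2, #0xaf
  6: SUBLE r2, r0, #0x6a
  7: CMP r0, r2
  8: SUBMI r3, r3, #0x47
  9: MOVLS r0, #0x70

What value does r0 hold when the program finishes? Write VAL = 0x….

[0] flags=0010 → (cmp)
[1] flags=0010 GT?T → r0=0xdd
[2] flags=0010 GT?T → r0=0x22
[3] flags=0010 LS?F → skip
[4] flags=0000 → (cmp)
[5] flags=0000 MI?F → skip
[6] flags=0000 LE?F → skip
[7] flags=1000 → (cmp)
[8] flags=1000 MI?T → r3=0x75
[9] flags=1000 LS?T → r0=0x70

VAL = 0x70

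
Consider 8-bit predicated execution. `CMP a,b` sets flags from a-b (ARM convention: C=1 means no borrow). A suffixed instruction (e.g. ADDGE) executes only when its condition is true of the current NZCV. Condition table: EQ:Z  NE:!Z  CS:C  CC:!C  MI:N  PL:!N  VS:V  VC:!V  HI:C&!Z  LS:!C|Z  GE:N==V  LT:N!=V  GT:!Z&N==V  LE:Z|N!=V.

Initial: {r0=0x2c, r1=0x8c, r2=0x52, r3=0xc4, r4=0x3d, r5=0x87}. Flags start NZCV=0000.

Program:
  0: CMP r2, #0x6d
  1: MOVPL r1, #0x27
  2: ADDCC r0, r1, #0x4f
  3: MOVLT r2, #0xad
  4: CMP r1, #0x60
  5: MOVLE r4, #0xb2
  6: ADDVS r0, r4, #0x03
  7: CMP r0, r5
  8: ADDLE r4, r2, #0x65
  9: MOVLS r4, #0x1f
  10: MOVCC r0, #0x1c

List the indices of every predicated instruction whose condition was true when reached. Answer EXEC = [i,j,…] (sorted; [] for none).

0: ✓ CMP  NZCV=1000
1: · MOVPL
2: ✓ ADDCC  r0←0xdb
3: ✓ MOVLT  r2←0xad
4: ✓ CMP  NZCV=0011
5: ✓ MOVLE  r4←0xb2
6: ✓ ADDVS  r0←0xb5
7: ✓ CMP  NZCV=0010
8: · ADDLE
9: · MOVLS
10: · MOVCC

EXEC = [2,3,5,6]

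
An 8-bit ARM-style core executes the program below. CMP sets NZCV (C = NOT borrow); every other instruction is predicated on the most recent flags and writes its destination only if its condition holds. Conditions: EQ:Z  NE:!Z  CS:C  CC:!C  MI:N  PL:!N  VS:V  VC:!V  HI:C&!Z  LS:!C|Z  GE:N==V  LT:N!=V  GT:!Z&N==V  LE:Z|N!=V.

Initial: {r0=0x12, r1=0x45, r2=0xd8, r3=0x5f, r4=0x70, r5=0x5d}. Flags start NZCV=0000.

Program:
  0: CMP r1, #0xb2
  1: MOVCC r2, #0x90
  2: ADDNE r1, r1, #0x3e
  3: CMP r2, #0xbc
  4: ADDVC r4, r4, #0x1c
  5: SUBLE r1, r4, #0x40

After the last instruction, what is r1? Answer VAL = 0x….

VAL = 0x4c

0: ✓ CMP  NZCV=1001
1: ✓ MOVCC  r2←0x90
2: ✓ ADDNE  r1←0x83
3: ✓ CMP  NZCV=1000
4: ✓ ADDVC  r4←0x8c
5: ✓ SUBLE  r1←0x4c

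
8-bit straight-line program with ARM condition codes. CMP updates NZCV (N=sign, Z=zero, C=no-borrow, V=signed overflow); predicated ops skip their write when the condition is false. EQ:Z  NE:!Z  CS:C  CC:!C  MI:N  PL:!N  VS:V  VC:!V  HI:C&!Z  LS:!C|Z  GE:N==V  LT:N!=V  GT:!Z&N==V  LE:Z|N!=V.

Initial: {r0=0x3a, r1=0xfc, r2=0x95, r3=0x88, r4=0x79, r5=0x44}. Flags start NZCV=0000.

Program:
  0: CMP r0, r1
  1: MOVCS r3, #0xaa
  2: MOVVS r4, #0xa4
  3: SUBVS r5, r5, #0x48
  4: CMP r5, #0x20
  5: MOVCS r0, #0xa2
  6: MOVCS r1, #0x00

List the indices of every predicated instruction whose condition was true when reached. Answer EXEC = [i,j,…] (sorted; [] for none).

[0] flags=0000 → (cmp)
[1] flags=0000 CS?F → skip
[2] flags=0000 VS?F → skip
[3] flags=0000 VS?F → skip
[4] flags=0010 → (cmp)
[5] flags=0010 CS?T → r0=0xa2
[6] flags=0010 CS?T → r1=0x00

EXEC = [5,6]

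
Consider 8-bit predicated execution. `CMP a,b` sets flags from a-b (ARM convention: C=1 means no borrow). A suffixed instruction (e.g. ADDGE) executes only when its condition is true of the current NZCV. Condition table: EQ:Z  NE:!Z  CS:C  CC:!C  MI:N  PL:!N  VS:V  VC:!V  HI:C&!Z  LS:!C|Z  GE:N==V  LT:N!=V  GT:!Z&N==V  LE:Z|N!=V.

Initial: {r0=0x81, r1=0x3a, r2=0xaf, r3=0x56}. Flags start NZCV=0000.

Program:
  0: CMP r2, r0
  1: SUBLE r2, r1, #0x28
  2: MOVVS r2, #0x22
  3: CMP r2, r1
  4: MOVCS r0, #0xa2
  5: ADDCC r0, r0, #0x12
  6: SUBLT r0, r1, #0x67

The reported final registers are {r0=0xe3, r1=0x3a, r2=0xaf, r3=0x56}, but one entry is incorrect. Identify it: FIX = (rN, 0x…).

[0] flags=0010 → (cmp)
[1] flags=0010 LE?F → skip
[2] flags=0010 VS?F → skip
[3] flags=0011 → (cmp)
[4] flags=0011 CS?T → r0=0xa2
[5] flags=0011 CC?F → skip
[6] flags=0011 LT?T → r0=0xd3

FIX = (r0, 0xd3)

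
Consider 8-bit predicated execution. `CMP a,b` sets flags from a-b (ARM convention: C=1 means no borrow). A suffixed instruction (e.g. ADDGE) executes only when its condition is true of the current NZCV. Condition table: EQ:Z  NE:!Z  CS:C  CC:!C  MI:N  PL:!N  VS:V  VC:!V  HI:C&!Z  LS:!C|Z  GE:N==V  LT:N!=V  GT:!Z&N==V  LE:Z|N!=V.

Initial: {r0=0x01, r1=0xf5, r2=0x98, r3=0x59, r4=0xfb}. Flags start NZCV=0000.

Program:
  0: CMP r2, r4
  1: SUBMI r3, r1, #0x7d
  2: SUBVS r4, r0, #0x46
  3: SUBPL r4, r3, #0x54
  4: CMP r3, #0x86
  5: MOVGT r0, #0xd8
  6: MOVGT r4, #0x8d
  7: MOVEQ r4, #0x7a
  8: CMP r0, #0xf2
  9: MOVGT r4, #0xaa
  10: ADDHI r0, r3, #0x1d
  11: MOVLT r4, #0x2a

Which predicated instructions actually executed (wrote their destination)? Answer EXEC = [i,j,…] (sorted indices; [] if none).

EXEC = [1,5,6,11]

[0] flags=1000 → (cmp)
[1] flags=1000 MI?T → r3=0x78
[2] flags=1000 VS?F → skip
[3] flags=1000 PL?F → skip
[4] flags=1001 → (cmp)
[5] flags=1001 GT?T → r0=0xd8
[6] flags=1001 GT?T → r4=0x8d
[7] flags=1001 EQ?F → skip
[8] flags=1000 → (cmp)
[9] flags=1000 GT?F → skip
[10] flags=1000 HI?F → skip
[11] flags=1000 LT?T → r4=0x2a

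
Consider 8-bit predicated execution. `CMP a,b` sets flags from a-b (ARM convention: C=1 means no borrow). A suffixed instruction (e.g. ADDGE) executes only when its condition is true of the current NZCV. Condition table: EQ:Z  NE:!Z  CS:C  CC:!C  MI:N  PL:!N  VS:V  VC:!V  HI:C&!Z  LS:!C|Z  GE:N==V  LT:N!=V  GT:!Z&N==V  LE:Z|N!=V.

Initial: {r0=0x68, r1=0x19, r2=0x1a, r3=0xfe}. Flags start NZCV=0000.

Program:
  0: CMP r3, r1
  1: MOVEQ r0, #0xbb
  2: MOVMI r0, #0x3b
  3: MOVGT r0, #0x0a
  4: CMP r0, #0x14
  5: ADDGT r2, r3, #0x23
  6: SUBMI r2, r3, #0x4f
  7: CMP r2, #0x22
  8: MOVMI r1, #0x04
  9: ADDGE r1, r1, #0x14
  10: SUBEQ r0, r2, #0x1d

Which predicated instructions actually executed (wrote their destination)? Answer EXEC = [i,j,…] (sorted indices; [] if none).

EXEC = [2,5,8]

[0] flags=1010 → (cmp)
[1] flags=1010 EQ?F → skip
[2] flags=1010 MI?T → r0=0x3b
[3] flags=1010 GT?F → skip
[4] flags=0010 → (cmp)
[5] flags=0010 GT?T → r2=0x21
[6] flags=0010 MI?F → skip
[7] flags=1000 → (cmp)
[8] flags=1000 MI?T → r1=0x04
[9] flags=1000 GE?F → skip
[10] flags=1000 EQ?F → skip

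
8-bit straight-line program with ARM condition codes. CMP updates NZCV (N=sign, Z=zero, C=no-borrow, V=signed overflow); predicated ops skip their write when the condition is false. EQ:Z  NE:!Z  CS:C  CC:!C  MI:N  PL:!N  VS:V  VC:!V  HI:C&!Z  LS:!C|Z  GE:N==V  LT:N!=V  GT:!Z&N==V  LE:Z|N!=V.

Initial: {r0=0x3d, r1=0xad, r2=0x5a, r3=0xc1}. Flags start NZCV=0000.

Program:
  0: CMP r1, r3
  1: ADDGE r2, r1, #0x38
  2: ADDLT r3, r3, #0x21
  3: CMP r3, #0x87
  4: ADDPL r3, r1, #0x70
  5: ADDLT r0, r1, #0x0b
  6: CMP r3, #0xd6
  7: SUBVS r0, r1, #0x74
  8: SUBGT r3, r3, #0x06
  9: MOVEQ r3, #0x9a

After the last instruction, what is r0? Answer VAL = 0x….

0: ✓ CMP  NZCV=1000
1: · ADDGE
2: ✓ ADDLT  r3←0xe2
3: ✓ CMP  NZCV=0010
4: ✓ ADDPL  r3←0x1d
5: · ADDLT
6: ✓ CMP  NZCV=0000
7: · SUBVS
8: ✓ SUBGT  r3←0x17
9: · MOVEQ

VAL = 0x3d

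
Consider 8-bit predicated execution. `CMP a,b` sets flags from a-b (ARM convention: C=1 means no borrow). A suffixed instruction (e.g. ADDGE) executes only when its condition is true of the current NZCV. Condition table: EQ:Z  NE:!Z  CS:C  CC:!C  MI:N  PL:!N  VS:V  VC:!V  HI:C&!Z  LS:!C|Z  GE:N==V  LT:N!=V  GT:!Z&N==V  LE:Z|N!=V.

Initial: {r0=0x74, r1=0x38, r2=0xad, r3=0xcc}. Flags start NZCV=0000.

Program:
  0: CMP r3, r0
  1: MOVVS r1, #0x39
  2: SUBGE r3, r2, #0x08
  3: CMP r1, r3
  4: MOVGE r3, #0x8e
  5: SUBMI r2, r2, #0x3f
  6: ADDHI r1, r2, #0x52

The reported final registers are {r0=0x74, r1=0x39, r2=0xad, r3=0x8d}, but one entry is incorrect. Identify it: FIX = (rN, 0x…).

FIX = (r3, 0x8e)

[0] flags=0011 → (cmp)
[1] flags=0011 VS?T → r1=0x39
[2] flags=0011 GE?F → skip
[3] flags=0000 → (cmp)
[4] flags=0000 GE?T → r3=0x8e
[5] flags=0000 MI?F → skip
[6] flags=0000 HI?F → skip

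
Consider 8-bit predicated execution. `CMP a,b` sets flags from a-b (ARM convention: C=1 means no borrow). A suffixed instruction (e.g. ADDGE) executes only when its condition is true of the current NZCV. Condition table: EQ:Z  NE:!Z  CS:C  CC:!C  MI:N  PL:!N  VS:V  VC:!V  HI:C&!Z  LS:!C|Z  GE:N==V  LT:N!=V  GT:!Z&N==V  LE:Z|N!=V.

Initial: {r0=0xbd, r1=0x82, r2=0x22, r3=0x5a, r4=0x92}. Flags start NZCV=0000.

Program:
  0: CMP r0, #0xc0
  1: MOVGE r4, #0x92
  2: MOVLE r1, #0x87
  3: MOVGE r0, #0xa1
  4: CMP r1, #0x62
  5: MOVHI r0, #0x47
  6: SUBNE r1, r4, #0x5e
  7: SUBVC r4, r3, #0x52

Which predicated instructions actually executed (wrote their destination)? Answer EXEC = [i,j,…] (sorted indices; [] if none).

[0] flags=1000 → (cmp)
[1] flags=1000 GE?F → skip
[2] flags=1000 LE?T → r1=0x87
[3] flags=1000 GE?F → skip
[4] flags=0011 → (cmp)
[5] flags=0011 HI?T → r0=0x47
[6] flags=0011 NE?T → r1=0x34
[7] flags=0011 VC?F → skip

EXEC = [2,5,6]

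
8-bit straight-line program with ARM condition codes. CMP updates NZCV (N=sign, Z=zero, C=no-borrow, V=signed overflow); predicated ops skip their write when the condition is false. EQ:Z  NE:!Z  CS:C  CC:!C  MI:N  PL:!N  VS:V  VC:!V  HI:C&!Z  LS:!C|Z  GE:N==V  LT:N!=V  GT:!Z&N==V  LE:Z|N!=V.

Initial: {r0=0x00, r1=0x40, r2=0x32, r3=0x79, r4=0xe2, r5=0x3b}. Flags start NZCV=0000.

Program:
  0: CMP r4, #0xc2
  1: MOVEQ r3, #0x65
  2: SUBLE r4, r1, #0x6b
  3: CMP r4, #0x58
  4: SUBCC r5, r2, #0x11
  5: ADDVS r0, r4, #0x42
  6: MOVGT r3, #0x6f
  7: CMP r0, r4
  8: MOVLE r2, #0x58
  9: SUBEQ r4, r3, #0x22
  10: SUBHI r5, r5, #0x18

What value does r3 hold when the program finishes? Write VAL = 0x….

0: ✓ CMP  NZCV=0010
1: · MOVEQ
2: · SUBLE
3: ✓ CMP  NZCV=1010
4: · SUBCC
5: · ADDVS
6: · MOVGT
7: ✓ CMP  NZCV=0000
8: · MOVLE
9: · SUBEQ
10: · SUBHI

VAL = 0x79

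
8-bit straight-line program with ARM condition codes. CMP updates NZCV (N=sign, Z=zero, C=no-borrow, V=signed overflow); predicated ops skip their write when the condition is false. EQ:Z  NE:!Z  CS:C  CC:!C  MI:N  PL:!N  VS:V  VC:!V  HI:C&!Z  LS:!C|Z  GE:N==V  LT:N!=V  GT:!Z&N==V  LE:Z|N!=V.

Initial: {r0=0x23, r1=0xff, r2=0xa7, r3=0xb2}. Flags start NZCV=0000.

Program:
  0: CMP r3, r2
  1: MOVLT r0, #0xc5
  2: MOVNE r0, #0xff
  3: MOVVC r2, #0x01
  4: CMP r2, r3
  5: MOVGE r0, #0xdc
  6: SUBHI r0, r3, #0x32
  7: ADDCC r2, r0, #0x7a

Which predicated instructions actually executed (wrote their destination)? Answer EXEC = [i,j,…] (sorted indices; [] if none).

[0] flags=0010 → (cmp)
[1] flags=0010 LT?F → skip
[2] flags=0010 NE?T → r0=0xff
[3] flags=0010 VC?T → r2=0x01
[4] flags=0000 → (cmp)
[5] flags=0000 GE?T → r0=0xdc
[6] flags=0000 HI?F → skip
[7] flags=0000 CC?T → r2=0x56

EXEC = [2,3,5,7]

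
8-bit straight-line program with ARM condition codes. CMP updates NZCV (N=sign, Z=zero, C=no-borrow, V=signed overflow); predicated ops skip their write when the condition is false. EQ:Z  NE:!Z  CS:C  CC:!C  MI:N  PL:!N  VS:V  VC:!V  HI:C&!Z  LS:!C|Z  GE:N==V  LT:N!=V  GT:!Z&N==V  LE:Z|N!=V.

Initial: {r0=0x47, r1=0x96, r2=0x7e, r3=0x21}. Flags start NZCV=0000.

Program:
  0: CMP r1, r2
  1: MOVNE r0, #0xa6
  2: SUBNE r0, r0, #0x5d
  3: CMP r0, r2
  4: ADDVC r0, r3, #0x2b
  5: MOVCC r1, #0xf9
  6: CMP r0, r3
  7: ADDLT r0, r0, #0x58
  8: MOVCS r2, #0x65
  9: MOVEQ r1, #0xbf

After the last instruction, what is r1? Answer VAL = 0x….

[0] flags=0011 → (cmp)
[1] flags=0011 NE?T → r0=0xa6
[2] flags=0011 NE?T → r0=0x49
[3] flags=1000 → (cmp)
[4] flags=1000 VC?T → r0=0x4c
[5] flags=1000 CC?T → r1=0xf9
[6] flags=0010 → (cmp)
[7] flags=0010 LT?F → skip
[8] flags=0010 CS?T → r2=0x65
[9] flags=0010 EQ?F → skip

VAL = 0xf9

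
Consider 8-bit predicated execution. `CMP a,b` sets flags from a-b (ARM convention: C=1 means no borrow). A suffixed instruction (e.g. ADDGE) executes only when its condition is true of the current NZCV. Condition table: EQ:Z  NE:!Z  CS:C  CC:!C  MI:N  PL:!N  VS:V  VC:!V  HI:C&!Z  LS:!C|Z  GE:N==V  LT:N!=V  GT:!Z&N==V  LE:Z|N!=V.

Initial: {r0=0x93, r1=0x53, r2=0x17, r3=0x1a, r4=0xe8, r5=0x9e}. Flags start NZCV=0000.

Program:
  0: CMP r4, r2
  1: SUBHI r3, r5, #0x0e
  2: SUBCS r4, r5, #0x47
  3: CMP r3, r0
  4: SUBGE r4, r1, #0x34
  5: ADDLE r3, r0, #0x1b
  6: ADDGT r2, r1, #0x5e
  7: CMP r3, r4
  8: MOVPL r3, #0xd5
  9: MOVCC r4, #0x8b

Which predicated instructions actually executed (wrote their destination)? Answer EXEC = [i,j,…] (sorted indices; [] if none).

[0] flags=1010 → (cmp)
[1] flags=1010 HI?T → r3=0x90
[2] flags=1010 CS?T → r4=0x57
[3] flags=1000 → (cmp)
[4] flags=1000 GE?F → skip
[5] flags=1000 LE?T → r3=0xae
[6] flags=1000 GT?F → skip
[7] flags=0011 → (cmp)
[8] flags=0011 PL?T → r3=0xd5
[9] flags=0011 CC?F → skip

EXEC = [1,2,5,8]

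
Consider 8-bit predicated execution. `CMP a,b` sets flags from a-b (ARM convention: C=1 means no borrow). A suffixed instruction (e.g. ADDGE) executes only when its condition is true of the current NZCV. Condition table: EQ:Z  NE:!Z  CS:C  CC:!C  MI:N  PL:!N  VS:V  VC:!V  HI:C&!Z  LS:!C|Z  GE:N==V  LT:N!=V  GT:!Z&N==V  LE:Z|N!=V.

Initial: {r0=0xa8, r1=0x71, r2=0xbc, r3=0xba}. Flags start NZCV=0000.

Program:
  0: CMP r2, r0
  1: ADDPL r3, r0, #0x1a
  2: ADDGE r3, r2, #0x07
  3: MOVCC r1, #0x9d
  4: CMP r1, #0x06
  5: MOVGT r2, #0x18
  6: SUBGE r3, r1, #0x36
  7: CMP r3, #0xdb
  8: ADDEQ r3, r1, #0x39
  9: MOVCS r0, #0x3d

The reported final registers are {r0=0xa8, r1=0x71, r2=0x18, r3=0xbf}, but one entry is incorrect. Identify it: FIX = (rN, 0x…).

[0] flags=0010 → (cmp)
[1] flags=0010 PL?T → r3=0xc2
[2] flags=0010 GE?T → r3=0xc3
[3] flags=0010 CC?F → skip
[4] flags=0010 → (cmp)
[5] flags=0010 GT?T → r2=0x18
[6] flags=0010 GE?T → r3=0x3b
[7] flags=0000 → (cmp)
[8] flags=0000 EQ?F → skip
[9] flags=0000 CS?F → skip

FIX = (r3, 0x3b)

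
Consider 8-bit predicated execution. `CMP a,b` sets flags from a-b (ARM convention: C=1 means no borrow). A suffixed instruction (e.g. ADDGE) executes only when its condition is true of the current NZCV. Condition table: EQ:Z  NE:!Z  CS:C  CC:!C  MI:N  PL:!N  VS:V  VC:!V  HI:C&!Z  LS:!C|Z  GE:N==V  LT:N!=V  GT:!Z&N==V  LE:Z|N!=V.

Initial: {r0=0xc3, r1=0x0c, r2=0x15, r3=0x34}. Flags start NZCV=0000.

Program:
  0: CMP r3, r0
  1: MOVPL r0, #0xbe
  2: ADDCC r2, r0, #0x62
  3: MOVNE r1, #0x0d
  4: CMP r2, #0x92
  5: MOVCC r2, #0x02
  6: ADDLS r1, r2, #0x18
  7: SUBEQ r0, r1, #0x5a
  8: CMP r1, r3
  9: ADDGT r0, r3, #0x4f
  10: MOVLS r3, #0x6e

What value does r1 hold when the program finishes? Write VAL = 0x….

[0] flags=0000 → (cmp)
[1] flags=0000 PL?T → r0=0xbe
[2] flags=0000 CC?T → r2=0x20
[3] flags=0000 NE?T → r1=0x0d
[4] flags=1001 → (cmp)
[5] flags=1001 CC?T → r2=0x02
[6] flags=1001 LS?T → r1=0x1a
[7] flags=1001 EQ?F → skip
[8] flags=1000 → (cmp)
[9] flags=1000 GT?F → skip
[10] flags=1000 LS?T → r3=0x6e

VAL = 0x1a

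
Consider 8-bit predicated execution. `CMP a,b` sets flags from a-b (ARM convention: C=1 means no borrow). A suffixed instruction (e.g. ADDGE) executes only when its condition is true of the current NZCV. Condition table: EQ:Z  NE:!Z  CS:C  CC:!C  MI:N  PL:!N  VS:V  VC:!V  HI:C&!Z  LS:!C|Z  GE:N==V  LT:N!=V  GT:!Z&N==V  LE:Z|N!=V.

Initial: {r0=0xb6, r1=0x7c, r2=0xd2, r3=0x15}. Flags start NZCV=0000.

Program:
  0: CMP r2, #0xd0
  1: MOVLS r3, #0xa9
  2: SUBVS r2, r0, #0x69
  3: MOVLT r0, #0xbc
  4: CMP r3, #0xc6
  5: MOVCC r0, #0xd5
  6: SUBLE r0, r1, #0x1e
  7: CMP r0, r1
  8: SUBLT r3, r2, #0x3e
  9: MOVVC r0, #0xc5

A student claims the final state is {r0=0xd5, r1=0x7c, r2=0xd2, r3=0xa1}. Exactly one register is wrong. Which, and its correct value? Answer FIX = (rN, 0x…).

FIX = (r3, 0x94)

0: ✓ CMP  NZCV=0010
1: · MOVLS
2: · SUBVS
3: · MOVLT
4: ✓ CMP  NZCV=0000
5: ✓ MOVCC  r0←0xd5
6: · SUBLE
7: ✓ CMP  NZCV=0011
8: ✓ SUBLT  r3←0x94
9: · MOVVC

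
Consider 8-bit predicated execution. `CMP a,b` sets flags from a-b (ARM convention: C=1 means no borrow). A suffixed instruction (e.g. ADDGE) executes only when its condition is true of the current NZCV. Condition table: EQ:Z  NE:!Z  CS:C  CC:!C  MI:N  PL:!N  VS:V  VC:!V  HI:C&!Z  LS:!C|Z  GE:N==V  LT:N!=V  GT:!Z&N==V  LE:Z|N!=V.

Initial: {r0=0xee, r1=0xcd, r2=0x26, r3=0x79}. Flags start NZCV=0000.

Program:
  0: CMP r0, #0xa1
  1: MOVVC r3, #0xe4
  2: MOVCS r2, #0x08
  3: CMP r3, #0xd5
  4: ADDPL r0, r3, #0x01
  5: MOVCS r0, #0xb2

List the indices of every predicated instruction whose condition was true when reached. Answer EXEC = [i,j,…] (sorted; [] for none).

0: ✓ CMP  NZCV=0010
1: ✓ MOVVC  r3←0xe4
2: ✓ MOVCS  r2←0x08
3: ✓ CMP  NZCV=0010
4: ✓ ADDPL  r0←0xe5
5: ✓ MOVCS  r0←0xb2

EXEC = [1,2,4,5]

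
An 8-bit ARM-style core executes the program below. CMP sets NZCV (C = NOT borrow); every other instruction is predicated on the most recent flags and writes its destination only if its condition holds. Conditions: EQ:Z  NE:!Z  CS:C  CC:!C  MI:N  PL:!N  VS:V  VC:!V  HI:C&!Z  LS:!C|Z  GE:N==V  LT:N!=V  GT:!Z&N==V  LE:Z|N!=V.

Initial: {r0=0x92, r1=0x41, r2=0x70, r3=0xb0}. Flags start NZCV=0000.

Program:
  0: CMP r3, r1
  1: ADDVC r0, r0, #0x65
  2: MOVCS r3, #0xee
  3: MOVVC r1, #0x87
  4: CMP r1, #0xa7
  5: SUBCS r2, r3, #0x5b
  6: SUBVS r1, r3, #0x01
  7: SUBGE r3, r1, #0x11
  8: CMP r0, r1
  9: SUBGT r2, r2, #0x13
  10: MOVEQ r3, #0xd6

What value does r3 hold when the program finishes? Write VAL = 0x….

VAL = 0xdc

[0] flags=0011 → (cmp)
[1] flags=0011 VC?F → skip
[2] flags=0011 CS?T → r3=0xee
[3] flags=0011 VC?F → skip
[4] flags=1001 → (cmp)
[5] flags=1001 CS?F → skip
[6] flags=1001 VS?T → r1=0xed
[7] flags=1001 GE?T → r3=0xdc
[8] flags=1000 → (cmp)
[9] flags=1000 GT?F → skip
[10] flags=1000 EQ?F → skip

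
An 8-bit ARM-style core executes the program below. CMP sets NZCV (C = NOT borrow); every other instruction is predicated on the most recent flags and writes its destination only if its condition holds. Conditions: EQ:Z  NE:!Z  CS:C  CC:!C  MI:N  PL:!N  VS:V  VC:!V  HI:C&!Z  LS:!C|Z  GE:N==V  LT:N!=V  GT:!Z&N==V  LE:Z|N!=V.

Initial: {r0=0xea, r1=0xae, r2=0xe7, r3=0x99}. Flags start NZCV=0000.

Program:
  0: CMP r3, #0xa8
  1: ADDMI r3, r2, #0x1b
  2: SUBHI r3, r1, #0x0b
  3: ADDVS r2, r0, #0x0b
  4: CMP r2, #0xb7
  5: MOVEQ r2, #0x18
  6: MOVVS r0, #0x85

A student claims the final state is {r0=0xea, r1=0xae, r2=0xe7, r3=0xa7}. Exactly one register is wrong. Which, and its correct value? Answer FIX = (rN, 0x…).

[0] flags=1000 → (cmp)
[1] flags=1000 MI?T → r3=0x02
[2] flags=1000 HI?F → skip
[3] flags=1000 VS?F → skip
[4] flags=0010 → (cmp)
[5] flags=0010 EQ?F → skip
[6] flags=0010 VS?F → skip

FIX = (r3, 0x02)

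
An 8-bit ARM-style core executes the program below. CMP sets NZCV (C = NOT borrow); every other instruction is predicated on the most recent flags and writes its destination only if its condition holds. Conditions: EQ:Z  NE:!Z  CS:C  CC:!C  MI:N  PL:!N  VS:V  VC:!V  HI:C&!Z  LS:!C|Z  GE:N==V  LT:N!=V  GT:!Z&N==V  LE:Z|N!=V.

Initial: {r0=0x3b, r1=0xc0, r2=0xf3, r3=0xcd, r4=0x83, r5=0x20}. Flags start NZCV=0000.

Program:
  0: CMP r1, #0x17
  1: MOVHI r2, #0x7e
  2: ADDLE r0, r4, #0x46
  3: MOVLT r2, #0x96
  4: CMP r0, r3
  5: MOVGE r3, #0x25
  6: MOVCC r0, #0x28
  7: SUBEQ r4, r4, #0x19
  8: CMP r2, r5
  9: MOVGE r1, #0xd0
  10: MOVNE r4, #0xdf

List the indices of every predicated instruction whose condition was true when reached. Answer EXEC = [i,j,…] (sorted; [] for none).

EXEC = [1,2,3,6,10]

[0] flags=1010 → (cmp)
[1] flags=1010 HI?T → r2=0x7e
[2] flags=1010 LE?T → r0=0xc9
[3] flags=1010 LT?T → r2=0x96
[4] flags=1000 → (cmp)
[5] flags=1000 GE?F → skip
[6] flags=1000 CC?T → r0=0x28
[7] flags=1000 EQ?F → skip
[8] flags=0011 → (cmp)
[9] flags=0011 GE?F → skip
[10] flags=0011 NE?T → r4=0xdf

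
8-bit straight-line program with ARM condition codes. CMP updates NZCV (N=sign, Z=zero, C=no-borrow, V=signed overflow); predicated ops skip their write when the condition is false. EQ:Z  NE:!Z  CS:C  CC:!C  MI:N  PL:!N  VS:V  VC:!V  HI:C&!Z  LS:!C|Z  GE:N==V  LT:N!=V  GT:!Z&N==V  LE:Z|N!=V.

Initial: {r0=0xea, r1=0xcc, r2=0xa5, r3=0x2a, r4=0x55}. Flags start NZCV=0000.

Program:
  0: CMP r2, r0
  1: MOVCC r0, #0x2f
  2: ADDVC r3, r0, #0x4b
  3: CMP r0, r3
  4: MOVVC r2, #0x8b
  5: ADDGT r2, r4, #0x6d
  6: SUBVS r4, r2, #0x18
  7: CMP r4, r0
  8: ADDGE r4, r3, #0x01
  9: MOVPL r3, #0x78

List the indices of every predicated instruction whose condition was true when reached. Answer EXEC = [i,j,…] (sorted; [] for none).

0: ✓ CMP  NZCV=1000
1: ✓ MOVCC  r0←0x2f
2: ✓ ADDVC  r3←0x7a
3: ✓ CMP  NZCV=1000
4: ✓ MOVVC  r2←0x8b
5: · ADDGT
6: · SUBVS
7: ✓ CMP  NZCV=0010
8: ✓ ADDGE  r4←0x7b
9: ✓ MOVPL  r3←0x78

EXEC = [1,2,4,8,9]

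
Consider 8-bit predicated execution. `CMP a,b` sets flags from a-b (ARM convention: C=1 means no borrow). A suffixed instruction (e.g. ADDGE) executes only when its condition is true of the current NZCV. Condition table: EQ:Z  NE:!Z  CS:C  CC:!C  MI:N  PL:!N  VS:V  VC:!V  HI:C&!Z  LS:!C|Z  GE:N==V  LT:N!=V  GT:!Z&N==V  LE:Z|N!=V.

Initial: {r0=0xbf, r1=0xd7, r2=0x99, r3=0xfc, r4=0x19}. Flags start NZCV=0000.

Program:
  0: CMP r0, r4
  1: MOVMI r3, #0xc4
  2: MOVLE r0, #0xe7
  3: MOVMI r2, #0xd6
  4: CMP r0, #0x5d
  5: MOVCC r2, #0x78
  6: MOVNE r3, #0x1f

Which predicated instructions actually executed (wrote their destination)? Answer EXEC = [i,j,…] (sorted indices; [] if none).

EXEC = [1,2,3,6]

[0] flags=1010 → (cmp)
[1] flags=1010 MI?T → r3=0xc4
[2] flags=1010 LE?T → r0=0xe7
[3] flags=1010 MI?T → r2=0xd6
[4] flags=1010 → (cmp)
[5] flags=1010 CC?F → skip
[6] flags=1010 NE?T → r3=0x1f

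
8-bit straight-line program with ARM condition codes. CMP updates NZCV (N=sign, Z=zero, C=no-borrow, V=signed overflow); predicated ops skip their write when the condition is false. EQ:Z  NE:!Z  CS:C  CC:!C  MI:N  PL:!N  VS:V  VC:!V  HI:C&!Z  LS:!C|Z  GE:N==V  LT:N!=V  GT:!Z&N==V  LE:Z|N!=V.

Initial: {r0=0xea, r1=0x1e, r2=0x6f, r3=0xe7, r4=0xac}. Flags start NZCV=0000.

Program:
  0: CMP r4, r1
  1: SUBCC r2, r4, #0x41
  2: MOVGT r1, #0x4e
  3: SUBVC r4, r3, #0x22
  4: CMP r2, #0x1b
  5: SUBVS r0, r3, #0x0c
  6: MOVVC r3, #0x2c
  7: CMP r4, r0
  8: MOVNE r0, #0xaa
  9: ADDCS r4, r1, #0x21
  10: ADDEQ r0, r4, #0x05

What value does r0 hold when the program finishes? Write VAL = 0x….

VAL = 0xaa

[0] flags=1010 → (cmp)
[1] flags=1010 CC?F → skip
[2] flags=1010 GT?F → skip
[3] flags=1010 VC?T → r4=0xc5
[4] flags=0010 → (cmp)
[5] flags=0010 VS?F → skip
[6] flags=0010 VC?T → r3=0x2c
[7] flags=1000 → (cmp)
[8] flags=1000 NE?T → r0=0xaa
[9] flags=1000 CS?F → skip
[10] flags=1000 EQ?F → skip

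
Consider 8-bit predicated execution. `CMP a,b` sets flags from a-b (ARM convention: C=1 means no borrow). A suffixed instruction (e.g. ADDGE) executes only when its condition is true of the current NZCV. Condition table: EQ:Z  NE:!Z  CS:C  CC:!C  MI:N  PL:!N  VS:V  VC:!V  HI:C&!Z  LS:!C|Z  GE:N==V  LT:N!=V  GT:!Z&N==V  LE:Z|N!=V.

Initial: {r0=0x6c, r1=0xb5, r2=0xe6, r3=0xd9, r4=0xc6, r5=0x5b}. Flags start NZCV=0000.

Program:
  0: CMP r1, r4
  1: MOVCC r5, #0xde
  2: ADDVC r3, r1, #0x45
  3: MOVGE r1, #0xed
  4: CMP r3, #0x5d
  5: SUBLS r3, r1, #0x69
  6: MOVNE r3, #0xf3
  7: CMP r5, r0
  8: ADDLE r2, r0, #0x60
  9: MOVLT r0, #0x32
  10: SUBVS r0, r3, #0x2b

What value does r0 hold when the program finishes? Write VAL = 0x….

VAL = 0xc8

[0] flags=1000 → (cmp)
[1] flags=1000 CC?T → r5=0xde
[2] flags=1000 VC?T → r3=0xfa
[3] flags=1000 GE?F → skip
[4] flags=1010 → (cmp)
[5] flags=1010 LS?F → skip
[6] flags=1010 NE?T → r3=0xf3
[7] flags=0011 → (cmp)
[8] flags=0011 LE?T → r2=0xcc
[9] flags=0011 LT?T → r0=0x32
[10] flags=0011 VS?T → r0=0xc8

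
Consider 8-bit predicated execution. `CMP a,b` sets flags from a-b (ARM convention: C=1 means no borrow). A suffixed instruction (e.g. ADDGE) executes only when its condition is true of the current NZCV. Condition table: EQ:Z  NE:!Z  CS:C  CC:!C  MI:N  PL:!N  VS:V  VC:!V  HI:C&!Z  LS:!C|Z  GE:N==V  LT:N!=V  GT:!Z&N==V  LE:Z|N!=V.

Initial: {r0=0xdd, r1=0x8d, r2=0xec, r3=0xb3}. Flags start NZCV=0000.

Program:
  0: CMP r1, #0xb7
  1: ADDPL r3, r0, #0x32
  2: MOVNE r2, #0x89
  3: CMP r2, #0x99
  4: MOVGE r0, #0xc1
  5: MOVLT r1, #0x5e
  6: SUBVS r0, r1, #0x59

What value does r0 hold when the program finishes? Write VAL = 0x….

VAL = 0xdd

[0] flags=1000 → (cmp)
[1] flags=1000 PL?F → skip
[2] flags=1000 NE?T → r2=0x89
[3] flags=1000 → (cmp)
[4] flags=1000 GE?F → skip
[5] flags=1000 LT?T → r1=0x5e
[6] flags=1000 VS?F → skip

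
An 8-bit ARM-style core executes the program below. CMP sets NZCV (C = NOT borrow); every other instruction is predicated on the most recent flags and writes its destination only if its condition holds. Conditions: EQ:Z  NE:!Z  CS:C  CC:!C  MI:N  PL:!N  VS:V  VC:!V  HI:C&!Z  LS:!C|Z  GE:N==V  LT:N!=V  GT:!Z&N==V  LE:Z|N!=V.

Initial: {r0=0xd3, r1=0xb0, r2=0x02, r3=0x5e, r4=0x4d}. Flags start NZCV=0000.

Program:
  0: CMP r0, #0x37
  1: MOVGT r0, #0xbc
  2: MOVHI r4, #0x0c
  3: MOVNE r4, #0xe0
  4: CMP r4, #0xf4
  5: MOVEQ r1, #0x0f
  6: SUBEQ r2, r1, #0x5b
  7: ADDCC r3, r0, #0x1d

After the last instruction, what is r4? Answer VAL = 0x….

[0] flags=1010 → (cmp)
[1] flags=1010 GT?F → skip
[2] flags=1010 HI?T → r4=0x0c
[3] flags=1010 NE?T → r4=0xe0
[4] flags=1000 → (cmp)
[5] flags=1000 EQ?F → skip
[6] flags=1000 EQ?F → skip
[7] flags=1000 CC?T → r3=0xf0

VAL = 0xe0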